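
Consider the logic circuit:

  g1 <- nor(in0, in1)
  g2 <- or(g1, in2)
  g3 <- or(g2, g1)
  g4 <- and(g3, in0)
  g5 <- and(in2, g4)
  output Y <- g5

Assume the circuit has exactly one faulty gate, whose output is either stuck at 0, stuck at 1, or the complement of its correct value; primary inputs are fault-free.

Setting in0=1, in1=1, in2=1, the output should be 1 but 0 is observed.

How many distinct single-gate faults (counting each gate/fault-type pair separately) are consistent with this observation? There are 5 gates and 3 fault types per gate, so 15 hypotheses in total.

8

Fault-free: g1=0, g2=1, g3=1, g4=1, g5=1 → 1. Observed 0.
  g1: none of the 3 fault types match ✗
  g2: stuck-at-0, inverted output ✓; others ✗
  g3: stuck-at-0, inverted output ✓; others ✗
  g4: stuck-at-0, inverted output ✓; others ✗
  g5: stuck-at-0, inverted output ✓; others ✗
Consistent faults: {g2 stuck-at-0, g2 inverted output, g3 stuck-at-0, g3 inverted output, g4 stuck-at-0, g4 inverted output, g5 stuck-at-0, g5 inverted output} — 8 in all.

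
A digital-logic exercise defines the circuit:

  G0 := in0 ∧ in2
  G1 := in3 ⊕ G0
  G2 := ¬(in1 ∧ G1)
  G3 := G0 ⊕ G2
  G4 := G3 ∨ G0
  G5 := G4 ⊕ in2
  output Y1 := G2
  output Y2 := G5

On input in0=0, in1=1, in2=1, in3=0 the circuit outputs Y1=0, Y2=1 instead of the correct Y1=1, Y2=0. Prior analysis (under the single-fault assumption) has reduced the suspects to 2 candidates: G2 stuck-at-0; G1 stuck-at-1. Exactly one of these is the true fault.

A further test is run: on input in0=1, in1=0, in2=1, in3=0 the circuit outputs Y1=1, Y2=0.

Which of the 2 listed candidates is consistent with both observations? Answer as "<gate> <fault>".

G1 stuck-at-1

Evaluate each candidate on input in0=1, in1=0, in2=1, in3=0:
  G2 stuck-at-0: G0=1, G1=1, G2=0 [stuck-at-0], G3=1, G4=1, G5=0 → Y1=0, Y2=0 — eliminated
  G1 stuck-at-1: G0=1, G1=1 [stuck-at-1], G2=1, G3=0, G4=1, G5=0 → Y1=1, Y2=0 — matches
Only G1 stuck-at-1 reproduces the observed Y1=1, Y2=0.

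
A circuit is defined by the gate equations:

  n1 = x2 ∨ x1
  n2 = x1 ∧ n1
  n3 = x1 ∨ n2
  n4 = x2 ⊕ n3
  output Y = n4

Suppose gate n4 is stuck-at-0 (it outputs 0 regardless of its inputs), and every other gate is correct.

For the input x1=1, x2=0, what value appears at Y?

0

Propagate with n4 forced: n1=1, n2=1, n3=1, n4=0 [stuck-at-0].
So Y = 0. (Without the fault it would be 1.)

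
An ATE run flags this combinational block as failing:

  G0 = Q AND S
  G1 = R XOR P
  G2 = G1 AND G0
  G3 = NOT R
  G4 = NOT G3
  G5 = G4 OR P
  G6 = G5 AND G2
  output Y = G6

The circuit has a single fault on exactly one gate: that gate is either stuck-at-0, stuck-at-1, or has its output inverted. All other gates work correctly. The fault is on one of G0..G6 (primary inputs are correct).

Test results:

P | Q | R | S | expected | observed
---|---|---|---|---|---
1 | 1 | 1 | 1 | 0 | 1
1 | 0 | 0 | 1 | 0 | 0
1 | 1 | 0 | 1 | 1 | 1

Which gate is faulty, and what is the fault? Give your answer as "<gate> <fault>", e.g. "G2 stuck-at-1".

G1 stuck-at-1

Fault-free values for test 1 (P=1, Q=1, R=1, S=1): G0=1, G1=0, G2=0, G3=0, G4=1, G5=1, G6=0, giving Y=0. Observed 1.
Test 1: faults giving observed 1 are {G1 stuck-at-1, G1 inverted output, G2 stuck-at-1, G2 inverted output, G6 stuck-at-1, G6 inverted output}.
Test 2 (P=1, Q=0, R=0, S=1): fault-free G0=0, G1=1, G2=0, G3=1, G4=0, G5=1, G6=0 → 0; observed 0. Eliminates G2 stuck-at-1, G2 inverted output, G6 stuck-at-1, G6 inverted output.
Test 3 (P=1, Q=1, R=0, S=1): fault-free G0=1, G1=1, G2=1, G3=1, G4=0, G5=1, G6=1 → 1; observed 1. Eliminates G1 inverted output.
Only G1 stuck-at-1 is consistent with every test.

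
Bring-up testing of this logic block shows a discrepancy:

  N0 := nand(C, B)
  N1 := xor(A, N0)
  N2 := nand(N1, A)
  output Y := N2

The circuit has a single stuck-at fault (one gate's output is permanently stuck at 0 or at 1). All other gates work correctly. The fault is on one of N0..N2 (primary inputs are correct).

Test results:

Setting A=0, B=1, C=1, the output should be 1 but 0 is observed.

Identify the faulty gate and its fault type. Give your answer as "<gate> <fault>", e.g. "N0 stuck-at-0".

N2 stuck-at-0

Fault-free values for test 1 (A=0, B=1, C=1): N0=0, N1=0, N2=1, giving Y=1. Observed 0.
Test 1: faults giving observed 0 are {N2 stuck-at-0}.
Only N2 stuck-at-0 is consistent with every test.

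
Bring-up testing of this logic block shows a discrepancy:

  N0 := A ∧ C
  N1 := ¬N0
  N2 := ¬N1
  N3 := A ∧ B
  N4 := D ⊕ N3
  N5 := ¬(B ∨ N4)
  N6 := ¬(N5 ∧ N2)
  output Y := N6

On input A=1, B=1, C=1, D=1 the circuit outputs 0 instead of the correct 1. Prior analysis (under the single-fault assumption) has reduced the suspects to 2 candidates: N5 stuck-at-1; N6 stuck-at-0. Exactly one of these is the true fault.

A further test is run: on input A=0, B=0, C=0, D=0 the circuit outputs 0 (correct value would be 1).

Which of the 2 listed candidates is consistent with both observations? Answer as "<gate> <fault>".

N6 stuck-at-0

Evaluate each candidate on input A=0, B=0, C=0, D=0:
  N5 stuck-at-1: N0=0, N1=1, N2=0, N3=0, N4=0, N5=1 [stuck-at-1], N6=1 → 1 — eliminated
  N6 stuck-at-0: N0=0, N1=1, N2=0, N3=0, N4=0, N5=1, N6=0 [stuck-at-0] → 0 — matches
Only N6 stuck-at-0 reproduces the observed 0.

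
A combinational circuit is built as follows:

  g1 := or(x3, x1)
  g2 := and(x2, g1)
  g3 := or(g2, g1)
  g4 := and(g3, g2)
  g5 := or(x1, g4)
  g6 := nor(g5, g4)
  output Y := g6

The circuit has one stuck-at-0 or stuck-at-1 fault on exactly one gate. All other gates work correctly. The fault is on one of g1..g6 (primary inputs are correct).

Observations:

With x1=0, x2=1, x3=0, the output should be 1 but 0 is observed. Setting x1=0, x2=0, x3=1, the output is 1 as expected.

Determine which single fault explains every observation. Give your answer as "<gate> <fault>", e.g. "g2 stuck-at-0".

g1 stuck-at-1

Fault-free values for test 1 (x1=0, x2=1, x3=0): g1=0, g2=0, g3=0, g4=0, g5=0, g6=1, giving Y=1. Observed 0.
Test 1: faults giving observed 0 are {g1 stuck-at-1, g2 stuck-at-1, g4 stuck-at-1, g5 stuck-at-1, g6 stuck-at-0}.
Test 2 (x1=0, x2=0, x3=1): fault-free g1=1, g2=0, g3=1, g4=0, g5=0, g6=1 → 1; observed 1. Eliminates g2 stuck-at-1, g4 stuck-at-1, g5 stuck-at-1, g6 stuck-at-0.
Only g1 stuck-at-1 is consistent with every test.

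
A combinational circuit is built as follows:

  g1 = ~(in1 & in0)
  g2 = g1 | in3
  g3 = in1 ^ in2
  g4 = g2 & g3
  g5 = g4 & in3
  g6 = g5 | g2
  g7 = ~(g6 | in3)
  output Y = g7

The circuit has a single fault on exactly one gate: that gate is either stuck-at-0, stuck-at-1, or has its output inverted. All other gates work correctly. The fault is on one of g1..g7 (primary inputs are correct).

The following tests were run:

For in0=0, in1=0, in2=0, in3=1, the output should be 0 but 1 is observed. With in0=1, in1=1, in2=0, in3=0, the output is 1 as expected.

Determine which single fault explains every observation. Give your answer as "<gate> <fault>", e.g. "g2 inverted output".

Fault-free values for test 1 (in0=0, in1=0, in2=0, in3=1): g1=1, g2=1, g3=0, g4=0, g5=0, g6=1, g7=0, giving Y=0. Observed 1.
Test 1: faults giving observed 1 are {g7 stuck-at-1, g7 inverted output}.
Test 2 (in0=1, in1=1, in2=0, in3=0): fault-free g1=0, g2=0, g3=1, g4=0, g5=0, g6=0, g7=1 → 1; observed 1. Eliminates g7 inverted output.
Only g7 stuck-at-1 is consistent with every test.

g7 stuck-at-1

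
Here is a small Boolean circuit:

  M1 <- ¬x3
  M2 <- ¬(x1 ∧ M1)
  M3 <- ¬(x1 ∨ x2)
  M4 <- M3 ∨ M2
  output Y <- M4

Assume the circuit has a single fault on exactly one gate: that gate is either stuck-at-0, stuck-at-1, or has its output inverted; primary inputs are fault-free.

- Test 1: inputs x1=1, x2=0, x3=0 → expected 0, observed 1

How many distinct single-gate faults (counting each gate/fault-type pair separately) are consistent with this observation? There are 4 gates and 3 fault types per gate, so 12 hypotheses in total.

8

Fault-free: M1=1, M2=0, M3=0, M4=0 → 0. Observed 1.
  M1 stuck-at-0: output 1 ✓
  M1 stuck-at-1: output 0 ✗
  M1 inverted output: output 1 ✓
  M2 stuck-at-0: output 0 ✗
  M2 stuck-at-1: output 1 ✓
  M2 inverted output: output 1 ✓
  M3 stuck-at-0: output 0 ✗
  M3 stuck-at-1: output 1 ✓
  M3 inverted output: output 1 ✓
  M4 stuck-at-0: output 0 ✗
  M4 stuck-at-1: output 1 ✓
  M4 inverted output: output 1 ✓
Consistent faults: {M1 stuck-at-0, M1 inverted output, M2 stuck-at-1, M2 inverted output, M3 stuck-at-1, M3 inverted output, M4 stuck-at-1, M4 inverted output} — 8 in all.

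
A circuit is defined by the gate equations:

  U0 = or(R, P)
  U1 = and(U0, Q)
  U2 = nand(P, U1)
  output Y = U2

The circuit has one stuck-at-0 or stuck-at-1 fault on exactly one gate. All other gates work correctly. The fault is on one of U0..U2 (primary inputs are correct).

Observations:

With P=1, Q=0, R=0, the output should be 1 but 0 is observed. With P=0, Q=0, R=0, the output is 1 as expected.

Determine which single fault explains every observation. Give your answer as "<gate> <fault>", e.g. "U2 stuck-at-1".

U1 stuck-at-1

Fault-free values for test 1 (P=1, Q=0, R=0): U0=1, U1=0, U2=1, giving Y=1. Observed 0.
Test 1: faults giving observed 0 are {U1 stuck-at-1, U2 stuck-at-0}.
Test 2 (P=0, Q=0, R=0): fault-free U0=0, U1=0, U2=1 → 1; observed 1. Eliminates U2 stuck-at-0.
Only U1 stuck-at-1 is consistent with every test.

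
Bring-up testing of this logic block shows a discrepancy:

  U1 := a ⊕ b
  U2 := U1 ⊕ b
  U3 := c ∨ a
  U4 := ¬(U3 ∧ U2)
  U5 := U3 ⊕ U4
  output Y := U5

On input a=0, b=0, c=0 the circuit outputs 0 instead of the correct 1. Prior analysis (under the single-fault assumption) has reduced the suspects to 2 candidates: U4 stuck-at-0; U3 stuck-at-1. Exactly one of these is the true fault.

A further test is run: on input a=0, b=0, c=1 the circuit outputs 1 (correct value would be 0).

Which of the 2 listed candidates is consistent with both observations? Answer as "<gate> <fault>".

Evaluate each candidate on input a=0, b=0, c=1:
  U4 stuck-at-0: U1=0, U2=0, U3=1, U4=0 [stuck-at-0], U5=1 → 1 — matches
  U3 stuck-at-1: U1=0, U2=0, U3=1 [stuck-at-1], U4=1, U5=0 → 0 — eliminated
Only U4 stuck-at-0 reproduces the observed 1.

U4 stuck-at-0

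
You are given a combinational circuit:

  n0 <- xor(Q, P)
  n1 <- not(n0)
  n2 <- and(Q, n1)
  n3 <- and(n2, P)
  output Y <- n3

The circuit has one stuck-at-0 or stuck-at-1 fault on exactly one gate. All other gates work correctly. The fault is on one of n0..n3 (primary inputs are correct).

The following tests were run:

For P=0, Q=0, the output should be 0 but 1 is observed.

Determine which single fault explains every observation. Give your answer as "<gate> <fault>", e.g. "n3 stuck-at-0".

n3 stuck-at-1

Fault-free values for test 1 (P=0, Q=0): n0=0, n1=1, n2=0, n3=0, giving Y=0. Observed 1.
Test 1: faults giving observed 1 are {n3 stuck-at-1}.
Only n3 stuck-at-1 is consistent with every test.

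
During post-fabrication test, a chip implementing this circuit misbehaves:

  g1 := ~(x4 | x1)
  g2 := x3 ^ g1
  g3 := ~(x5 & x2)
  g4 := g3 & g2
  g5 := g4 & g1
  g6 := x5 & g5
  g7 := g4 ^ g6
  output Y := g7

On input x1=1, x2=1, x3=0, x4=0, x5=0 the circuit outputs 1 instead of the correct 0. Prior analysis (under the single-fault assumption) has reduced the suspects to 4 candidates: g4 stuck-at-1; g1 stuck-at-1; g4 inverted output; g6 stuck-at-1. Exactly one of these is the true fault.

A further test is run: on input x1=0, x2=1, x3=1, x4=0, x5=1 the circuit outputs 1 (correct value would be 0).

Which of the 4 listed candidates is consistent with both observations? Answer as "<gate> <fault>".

g6 stuck-at-1

Evaluate each candidate on input x1=0, x2=1, x3=1, x4=0, x5=1:
  g4 stuck-at-1: g1=1, g2=0, g3=0, g4=1 [stuck-at-1], g5=1, g6=1, g7=0 → 0 — eliminated
  g1 stuck-at-1: g1=1 [stuck-at-1], g2=0, g3=0, g4=0, g5=0, g6=0, g7=0 → 0 — eliminated
  g4 inverted output: g1=1, g2=0, g3=0, g4=1 [inverted output], g5=1, g6=1, g7=0 → 0 — eliminated
  g6 stuck-at-1: g1=1, g2=0, g3=0, g4=0, g5=0, g6=1 [stuck-at-1], g7=1 → 1 — matches
Only g6 stuck-at-1 reproduces the observed 1.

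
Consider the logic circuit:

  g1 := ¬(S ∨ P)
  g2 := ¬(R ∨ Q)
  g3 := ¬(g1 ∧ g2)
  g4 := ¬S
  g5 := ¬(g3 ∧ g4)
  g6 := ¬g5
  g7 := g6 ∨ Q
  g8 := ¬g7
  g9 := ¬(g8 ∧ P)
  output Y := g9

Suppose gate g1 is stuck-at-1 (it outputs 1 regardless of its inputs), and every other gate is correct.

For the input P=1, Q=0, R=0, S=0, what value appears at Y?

0

Propagate with g1 forced: g1=1 [stuck-at-1], g2=1, g3=0, g4=1, g5=1, g6=0, g7=0, g8=1, g9=0.
So Y = 0. (Without the fault it would be 1.)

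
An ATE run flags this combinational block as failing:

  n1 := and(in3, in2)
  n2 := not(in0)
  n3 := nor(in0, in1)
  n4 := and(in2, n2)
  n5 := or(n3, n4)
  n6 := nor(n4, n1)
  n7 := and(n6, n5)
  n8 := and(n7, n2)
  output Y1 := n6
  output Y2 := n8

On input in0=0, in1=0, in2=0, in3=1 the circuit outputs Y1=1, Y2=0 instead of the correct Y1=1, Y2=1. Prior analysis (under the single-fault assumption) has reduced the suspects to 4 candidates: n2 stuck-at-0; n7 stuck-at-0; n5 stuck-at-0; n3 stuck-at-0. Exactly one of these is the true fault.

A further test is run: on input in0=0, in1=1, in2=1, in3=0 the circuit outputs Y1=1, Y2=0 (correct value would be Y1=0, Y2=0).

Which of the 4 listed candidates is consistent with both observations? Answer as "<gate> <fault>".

n2 stuck-at-0

Evaluate each candidate on input in0=0, in1=1, in2=1, in3=0:
  n2 stuck-at-0: n1=0, n2=0 [stuck-at-0], n3=0, n4=0, n5=0, n6=1, n7=0, n8=0 → Y1=1, Y2=0 — matches
  n7 stuck-at-0: n1=0, n2=1, n3=0, n4=1, n5=1, n6=0, n7=0 [stuck-at-0], n8=0 → Y1=0, Y2=0 — eliminated
  n5 stuck-at-0: n1=0, n2=1, n3=0, n4=1, n5=0 [stuck-at-0], n6=0, n7=0, n8=0 → Y1=0, Y2=0 — eliminated
  n3 stuck-at-0: n1=0, n2=1, n3=0 [stuck-at-0], n4=1, n5=1, n6=0, n7=0, n8=0 → Y1=0, Y2=0 — eliminated
Only n2 stuck-at-0 reproduces the observed Y1=1, Y2=0.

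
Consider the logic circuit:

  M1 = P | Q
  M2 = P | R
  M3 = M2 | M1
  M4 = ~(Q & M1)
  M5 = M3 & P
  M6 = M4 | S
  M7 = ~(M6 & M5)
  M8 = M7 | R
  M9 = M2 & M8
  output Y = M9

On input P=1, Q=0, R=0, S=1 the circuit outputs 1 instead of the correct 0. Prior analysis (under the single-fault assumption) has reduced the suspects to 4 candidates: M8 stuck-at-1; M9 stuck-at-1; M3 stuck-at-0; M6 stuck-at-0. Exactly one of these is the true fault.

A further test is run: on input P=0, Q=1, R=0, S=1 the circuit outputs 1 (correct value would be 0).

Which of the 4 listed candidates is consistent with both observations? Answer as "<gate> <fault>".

M9 stuck-at-1

Evaluate each candidate on input P=0, Q=1, R=0, S=1:
  M8 stuck-at-1: M1=1, M2=0, M3=1, M4=0, M5=0, M6=1, M7=1, M8=1 [stuck-at-1], M9=0 → 0 — eliminated
  M9 stuck-at-1: M1=1, M2=0, M3=1, M4=0, M5=0, M6=1, M7=1, M8=1, M9=1 [stuck-at-1] → 1 — matches
  M3 stuck-at-0: M1=1, M2=0, M3=0 [stuck-at-0], M4=0, M5=0, M6=1, M7=1, M8=1, M9=0 → 0 — eliminated
  M6 stuck-at-0: M1=1, M2=0, M3=1, M4=0, M5=0, M6=0 [stuck-at-0], M7=1, M8=1, M9=0 → 0 — eliminated
Only M9 stuck-at-1 reproduces the observed 1.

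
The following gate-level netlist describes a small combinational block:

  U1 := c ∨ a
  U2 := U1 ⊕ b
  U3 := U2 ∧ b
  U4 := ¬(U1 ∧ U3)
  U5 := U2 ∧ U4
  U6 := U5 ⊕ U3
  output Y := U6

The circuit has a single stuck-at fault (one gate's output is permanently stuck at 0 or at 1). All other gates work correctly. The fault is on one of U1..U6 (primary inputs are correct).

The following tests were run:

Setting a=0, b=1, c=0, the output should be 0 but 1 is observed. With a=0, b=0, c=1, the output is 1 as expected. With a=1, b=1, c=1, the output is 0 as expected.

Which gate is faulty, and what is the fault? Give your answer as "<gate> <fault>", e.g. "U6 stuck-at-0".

Fault-free values for test 1 (a=0, b=1, c=0): U1=0, U2=1, U3=1, U4=1, U5=1, U6=0, giving Y=0. Observed 1.
Test 1: faults giving observed 1 are {U3 stuck-at-0, U4 stuck-at-0, U5 stuck-at-0, U6 stuck-at-1}.
Test 2 (a=0, b=0, c=1): fault-free U1=1, U2=1, U3=0, U4=1, U5=1, U6=1 → 1; observed 1. Eliminates U4 stuck-at-0, U5 stuck-at-0.
Test 3 (a=1, b=1, c=1): fault-free U1=1, U2=0, U3=0, U4=1, U5=0, U6=0 → 0; observed 0. Eliminates U6 stuck-at-1.
Only U3 stuck-at-0 is consistent with every test.

U3 stuck-at-0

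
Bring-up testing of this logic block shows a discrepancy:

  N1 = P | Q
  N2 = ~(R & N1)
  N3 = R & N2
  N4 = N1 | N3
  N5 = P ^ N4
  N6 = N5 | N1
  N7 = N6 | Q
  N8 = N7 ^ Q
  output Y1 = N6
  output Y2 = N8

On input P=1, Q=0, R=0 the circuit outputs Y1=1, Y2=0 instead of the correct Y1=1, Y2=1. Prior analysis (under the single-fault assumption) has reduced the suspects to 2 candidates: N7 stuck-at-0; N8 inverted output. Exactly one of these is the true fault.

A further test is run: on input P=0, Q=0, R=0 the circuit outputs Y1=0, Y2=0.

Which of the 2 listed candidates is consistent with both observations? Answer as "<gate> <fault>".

Evaluate each candidate on input P=0, Q=0, R=0:
  N7 stuck-at-0: N1=0, N2=1, N3=0, N4=0, N5=0, N6=0, N7=0 [stuck-at-0], N8=0 → Y1=0, Y2=0 — matches
  N8 inverted output: N1=0, N2=1, N3=0, N4=0, N5=0, N6=0, N7=0, N8=1 [inverted output] → Y1=0, Y2=1 — eliminated
Only N7 stuck-at-0 reproduces the observed Y1=0, Y2=0.

N7 stuck-at-0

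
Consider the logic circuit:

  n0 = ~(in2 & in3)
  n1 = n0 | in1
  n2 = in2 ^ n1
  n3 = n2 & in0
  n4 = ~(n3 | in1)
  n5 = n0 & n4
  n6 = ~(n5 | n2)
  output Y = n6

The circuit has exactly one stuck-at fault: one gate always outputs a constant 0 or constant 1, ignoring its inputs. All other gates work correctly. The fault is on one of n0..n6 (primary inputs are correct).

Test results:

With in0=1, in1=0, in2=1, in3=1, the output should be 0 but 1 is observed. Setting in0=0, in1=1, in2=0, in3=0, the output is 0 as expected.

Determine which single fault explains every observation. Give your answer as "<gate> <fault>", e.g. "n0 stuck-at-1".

n1 stuck-at-1

Fault-free values for test 1 (in0=1, in1=0, in2=1, in3=1): n0=0, n1=0, n2=1, n3=1, n4=0, n5=0, n6=0, giving Y=0. Observed 1.
Test 1: faults giving observed 1 are {n1 stuck-at-1, n2 stuck-at-0, n6 stuck-at-1}.
Test 2 (in0=0, in1=1, in2=0, in3=0): fault-free n0=1, n1=1, n2=1, n3=0, n4=0, n5=0, n6=0 → 0; observed 0. Eliminates n2 stuck-at-0, n6 stuck-at-1.
Only n1 stuck-at-1 is consistent with every test.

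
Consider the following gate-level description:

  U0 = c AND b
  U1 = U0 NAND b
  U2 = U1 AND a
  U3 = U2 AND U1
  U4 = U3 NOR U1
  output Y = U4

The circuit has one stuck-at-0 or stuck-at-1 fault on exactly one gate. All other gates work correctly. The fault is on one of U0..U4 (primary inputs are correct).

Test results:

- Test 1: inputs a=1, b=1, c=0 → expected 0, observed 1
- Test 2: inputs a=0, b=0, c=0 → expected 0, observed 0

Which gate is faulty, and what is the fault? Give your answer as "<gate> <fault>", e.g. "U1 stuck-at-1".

Fault-free values for test 1 (a=1, b=1, c=0): U0=0, U1=1, U2=1, U3=1, U4=0, giving Y=0. Observed 1.
Test 1: faults giving observed 1 are {U0 stuck-at-1, U1 stuck-at-0, U4 stuck-at-1}.
Test 2 (a=0, b=0, c=0): fault-free U0=0, U1=1, U2=0, U3=0, U4=0 → 0; observed 0. Eliminates U1 stuck-at-0, U4 stuck-at-1.
Only U0 stuck-at-1 is consistent with every test.

U0 stuck-at-1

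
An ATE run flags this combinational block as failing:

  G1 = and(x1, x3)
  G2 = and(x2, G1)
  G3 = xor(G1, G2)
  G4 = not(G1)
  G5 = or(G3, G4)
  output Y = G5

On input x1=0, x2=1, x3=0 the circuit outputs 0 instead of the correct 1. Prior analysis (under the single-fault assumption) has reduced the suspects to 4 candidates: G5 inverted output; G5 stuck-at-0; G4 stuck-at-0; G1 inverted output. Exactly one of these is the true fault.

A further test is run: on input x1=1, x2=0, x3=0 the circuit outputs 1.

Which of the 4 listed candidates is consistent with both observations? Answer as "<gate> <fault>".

G1 inverted output

Evaluate each candidate on input x1=1, x2=0, x3=0:
  G5 inverted output: G1=0, G2=0, G3=0, G4=1, G5=0 [inverted output] → 0 — eliminated
  G5 stuck-at-0: G1=0, G2=0, G3=0, G4=1, G5=0 [stuck-at-0] → 0 — eliminated
  G4 stuck-at-0: G1=0, G2=0, G3=0, G4=0 [stuck-at-0], G5=0 → 0 — eliminated
  G1 inverted output: G1=1 [inverted output], G2=0, G3=1, G4=0, G5=1 → 1 — matches
Only G1 inverted output reproduces the observed 1.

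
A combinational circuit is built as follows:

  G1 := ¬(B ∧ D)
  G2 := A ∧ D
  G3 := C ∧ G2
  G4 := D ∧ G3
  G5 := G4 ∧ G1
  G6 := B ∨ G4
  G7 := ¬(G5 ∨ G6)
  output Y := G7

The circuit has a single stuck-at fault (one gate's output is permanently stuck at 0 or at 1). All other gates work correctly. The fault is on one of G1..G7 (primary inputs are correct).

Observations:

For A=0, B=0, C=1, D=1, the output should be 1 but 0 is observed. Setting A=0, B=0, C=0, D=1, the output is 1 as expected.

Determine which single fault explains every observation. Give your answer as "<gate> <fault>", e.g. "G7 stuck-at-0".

G2 stuck-at-1

Fault-free values for test 1 (A=0, B=0, C=1, D=1): G1=1, G2=0, G3=0, G4=0, G5=0, G6=0, G7=1, giving Y=1. Observed 0.
Test 1: faults giving observed 0 are {G2 stuck-at-1, G3 stuck-at-1, G4 stuck-at-1, G5 stuck-at-1, G6 stuck-at-1, G7 stuck-at-0}.
Test 2 (A=0, B=0, C=0, D=1): fault-free G1=1, G2=0, G3=0, G4=0, G5=0, G6=0, G7=1 → 1; observed 1. Eliminates G3 stuck-at-1, G4 stuck-at-1, G5 stuck-at-1, G6 stuck-at-1, G7 stuck-at-0.
Only G2 stuck-at-1 is consistent with every test.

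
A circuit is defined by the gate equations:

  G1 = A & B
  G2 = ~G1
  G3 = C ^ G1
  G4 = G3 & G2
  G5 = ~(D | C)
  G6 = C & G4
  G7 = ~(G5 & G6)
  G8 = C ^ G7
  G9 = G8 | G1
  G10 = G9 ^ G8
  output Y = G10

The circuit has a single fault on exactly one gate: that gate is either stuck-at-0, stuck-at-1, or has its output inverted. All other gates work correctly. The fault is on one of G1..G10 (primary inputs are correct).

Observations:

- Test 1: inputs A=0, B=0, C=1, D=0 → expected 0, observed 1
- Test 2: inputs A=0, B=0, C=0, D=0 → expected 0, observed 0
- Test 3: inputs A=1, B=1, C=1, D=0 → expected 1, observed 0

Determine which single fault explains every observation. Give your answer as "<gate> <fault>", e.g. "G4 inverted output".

G1 inverted output

Fault-free values for test 1 (A=0, B=0, C=1, D=0): G1=0, G2=1, G3=1, G4=1, G5=0, G6=1, G7=1, G8=0, G9=0, G10=0, giving Y=0. Observed 1.
Test 1: faults giving observed 1 are {G1 stuck-at-1, G1 inverted output, G9 stuck-at-1, G9 inverted output, G10 stuck-at-1, G10 inverted output}.
Test 2 (A=0, B=0, C=0, D=0): fault-free G1=0, G2=1, G3=0, G4=0, G5=1, G6=0, G7=1, G8=1, G9=1, G10=0 → 0; observed 0. Eliminates G9 inverted output, G10 stuck-at-1, G10 inverted output.
Test 3 (A=1, B=1, C=1, D=0): fault-free G1=1, G2=0, G3=0, G4=0, G5=0, G6=0, G7=1, G8=0, G9=1, G10=1 → 1; observed 0. Eliminates G1 stuck-at-1, G9 stuck-at-1.
Only G1 inverted output is consistent with every test.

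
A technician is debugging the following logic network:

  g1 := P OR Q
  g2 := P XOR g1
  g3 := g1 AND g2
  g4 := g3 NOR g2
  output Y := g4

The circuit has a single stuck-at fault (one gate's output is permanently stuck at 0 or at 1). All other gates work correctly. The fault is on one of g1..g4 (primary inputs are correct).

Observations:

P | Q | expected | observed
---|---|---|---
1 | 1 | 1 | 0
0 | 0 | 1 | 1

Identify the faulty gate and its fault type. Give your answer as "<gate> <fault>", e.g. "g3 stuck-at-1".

Fault-free values for test 1 (P=1, Q=1): g1=1, g2=0, g3=0, g4=1, giving Y=1. Observed 0.
Test 1: faults giving observed 0 are {g1 stuck-at-0, g2 stuck-at-1, g3 stuck-at-1, g4 stuck-at-0}.
Test 2 (P=0, Q=0): fault-free g1=0, g2=0, g3=0, g4=1 → 1; observed 1. Eliminates g2 stuck-at-1, g3 stuck-at-1, g4 stuck-at-0.
Only g1 stuck-at-0 is consistent with every test.

g1 stuck-at-0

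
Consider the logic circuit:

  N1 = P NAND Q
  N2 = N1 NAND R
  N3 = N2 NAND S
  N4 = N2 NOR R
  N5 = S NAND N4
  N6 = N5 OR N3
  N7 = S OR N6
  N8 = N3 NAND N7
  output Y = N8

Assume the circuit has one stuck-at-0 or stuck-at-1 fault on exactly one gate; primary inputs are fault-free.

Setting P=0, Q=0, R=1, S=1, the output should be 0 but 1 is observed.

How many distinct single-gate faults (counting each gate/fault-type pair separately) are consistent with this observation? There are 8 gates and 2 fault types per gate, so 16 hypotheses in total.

5

Fault-free: N1=1, N2=0, N3=1, N4=0, N5=1, N6=1, N7=1, N8=0 → 0. Observed 1.
  N1: stuck-at-0 ✓; others ✗
  N2: stuck-at-1 ✓; others ✗
  N3: stuck-at-0 ✓; others ✗
  N4: none of the 2 fault types match ✗
  N5: none of the 2 fault types match ✗
  N6: none of the 2 fault types match ✗
  N7: stuck-at-0 ✓; others ✗
  N8: stuck-at-1 ✓; others ✗
Consistent faults: {N1 stuck-at-0, N2 stuck-at-1, N3 stuck-at-0, N7 stuck-at-0, N8 stuck-at-1} — 5 in all.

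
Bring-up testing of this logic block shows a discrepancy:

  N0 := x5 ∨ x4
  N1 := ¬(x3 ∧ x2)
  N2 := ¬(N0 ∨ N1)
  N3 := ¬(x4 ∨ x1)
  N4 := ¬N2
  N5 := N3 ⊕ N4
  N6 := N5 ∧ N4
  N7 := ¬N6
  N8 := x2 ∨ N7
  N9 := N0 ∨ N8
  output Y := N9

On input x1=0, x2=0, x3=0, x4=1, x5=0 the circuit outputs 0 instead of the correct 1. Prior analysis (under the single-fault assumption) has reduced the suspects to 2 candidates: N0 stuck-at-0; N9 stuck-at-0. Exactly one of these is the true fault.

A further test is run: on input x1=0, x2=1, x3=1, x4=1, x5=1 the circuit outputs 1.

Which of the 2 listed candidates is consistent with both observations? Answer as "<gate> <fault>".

Evaluate each candidate on input x1=0, x2=1, x3=1, x4=1, x5=1:
  N0 stuck-at-0: N0=0 [stuck-at-0], N1=0, N2=1, N3=0, N4=0, N5=0, N6=0, N7=1, N8=1, N9=1 → 1 — matches
  N9 stuck-at-0: N0=1, N1=0, N2=0, N3=0, N4=1, N5=1, N6=1, N7=0, N8=1, N9=0 [stuck-at-0] → 0 — eliminated
Only N0 stuck-at-0 reproduces the observed 1.

N0 stuck-at-0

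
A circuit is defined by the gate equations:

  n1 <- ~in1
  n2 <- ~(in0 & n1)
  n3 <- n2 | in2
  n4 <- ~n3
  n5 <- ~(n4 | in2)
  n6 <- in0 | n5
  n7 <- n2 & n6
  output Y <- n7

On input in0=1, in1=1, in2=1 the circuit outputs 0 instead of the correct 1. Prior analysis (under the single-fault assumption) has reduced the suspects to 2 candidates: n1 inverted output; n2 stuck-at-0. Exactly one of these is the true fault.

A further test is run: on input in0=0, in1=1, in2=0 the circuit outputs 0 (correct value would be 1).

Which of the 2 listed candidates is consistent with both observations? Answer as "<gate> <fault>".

n2 stuck-at-0

Evaluate each candidate on input in0=0, in1=1, in2=0:
  n1 inverted output: n1=1 [inverted output], n2=1, n3=1, n4=0, n5=1, n6=1, n7=1 → 1 — eliminated
  n2 stuck-at-0: n1=0, n2=0 [stuck-at-0], n3=0, n4=1, n5=0, n6=0, n7=0 → 0 — matches
Only n2 stuck-at-0 reproduces the observed 0.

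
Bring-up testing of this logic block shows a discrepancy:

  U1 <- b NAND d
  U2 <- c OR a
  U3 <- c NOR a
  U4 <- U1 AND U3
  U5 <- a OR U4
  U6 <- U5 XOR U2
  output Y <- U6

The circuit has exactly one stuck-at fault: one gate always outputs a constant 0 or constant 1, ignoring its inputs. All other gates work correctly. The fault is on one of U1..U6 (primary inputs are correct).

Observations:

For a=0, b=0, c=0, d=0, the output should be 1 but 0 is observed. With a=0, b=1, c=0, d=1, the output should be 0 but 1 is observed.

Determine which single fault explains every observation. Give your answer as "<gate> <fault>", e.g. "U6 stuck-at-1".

U2 stuck-at-1

Fault-free values for test 1 (a=0, b=0, c=0, d=0): U1=1, U2=0, U3=1, U4=1, U5=1, U6=1, giving Y=1. Observed 0.
Test 1: faults giving observed 0 are {U1 stuck-at-0, U2 stuck-at-1, U3 stuck-at-0, U4 stuck-at-0, U5 stuck-at-0, U6 stuck-at-0}.
Test 2 (a=0, b=1, c=0, d=1): fault-free U1=0, U2=0, U3=1, U4=0, U5=0, U6=0 → 0; observed 1. Eliminates U1 stuck-at-0, U3 stuck-at-0, U4 stuck-at-0, U5 stuck-at-0, U6 stuck-at-0.
Only U2 stuck-at-1 is consistent with every test.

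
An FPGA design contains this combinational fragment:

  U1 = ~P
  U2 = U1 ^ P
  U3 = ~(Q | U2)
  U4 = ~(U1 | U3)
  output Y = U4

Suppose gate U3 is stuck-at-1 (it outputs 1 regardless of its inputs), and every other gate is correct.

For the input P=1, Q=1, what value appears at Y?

0

Propagate with U3 forced: U1=0, U2=1, U3=1 [stuck-at-1], U4=0.
So Y = 0. (Without the fault it would be 1.)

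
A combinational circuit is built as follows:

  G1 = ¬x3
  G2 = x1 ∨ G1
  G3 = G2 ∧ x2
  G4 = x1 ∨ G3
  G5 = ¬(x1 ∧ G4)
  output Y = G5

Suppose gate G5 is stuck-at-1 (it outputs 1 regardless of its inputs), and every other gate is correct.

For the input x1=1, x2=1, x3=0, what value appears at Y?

1

Propagate with G5 forced: G1=1, G2=1, G3=1, G4=1, G5=1 [stuck-at-1].
So Y = 1. (Without the fault it would be 0.)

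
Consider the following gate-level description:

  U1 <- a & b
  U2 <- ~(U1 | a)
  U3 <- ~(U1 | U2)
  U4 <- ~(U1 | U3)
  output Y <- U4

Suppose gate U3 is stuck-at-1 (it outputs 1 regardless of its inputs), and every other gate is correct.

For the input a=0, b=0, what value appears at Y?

0

Propagate with U3 forced: U1=0, U2=1, U3=1 [stuck-at-1], U4=0.
So Y = 0. (Without the fault it would be 1.)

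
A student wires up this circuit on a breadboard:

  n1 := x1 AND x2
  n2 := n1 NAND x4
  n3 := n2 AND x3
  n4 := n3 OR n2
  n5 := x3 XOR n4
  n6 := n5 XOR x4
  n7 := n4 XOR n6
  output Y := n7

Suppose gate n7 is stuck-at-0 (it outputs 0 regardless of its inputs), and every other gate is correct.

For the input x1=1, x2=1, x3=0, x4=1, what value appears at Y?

0

Propagate with n7 forced: n1=1, n2=0, n3=0, n4=0, n5=0, n6=1, n7=0 [stuck-at-0].
So Y = 0. (Without the fault it would be 1.)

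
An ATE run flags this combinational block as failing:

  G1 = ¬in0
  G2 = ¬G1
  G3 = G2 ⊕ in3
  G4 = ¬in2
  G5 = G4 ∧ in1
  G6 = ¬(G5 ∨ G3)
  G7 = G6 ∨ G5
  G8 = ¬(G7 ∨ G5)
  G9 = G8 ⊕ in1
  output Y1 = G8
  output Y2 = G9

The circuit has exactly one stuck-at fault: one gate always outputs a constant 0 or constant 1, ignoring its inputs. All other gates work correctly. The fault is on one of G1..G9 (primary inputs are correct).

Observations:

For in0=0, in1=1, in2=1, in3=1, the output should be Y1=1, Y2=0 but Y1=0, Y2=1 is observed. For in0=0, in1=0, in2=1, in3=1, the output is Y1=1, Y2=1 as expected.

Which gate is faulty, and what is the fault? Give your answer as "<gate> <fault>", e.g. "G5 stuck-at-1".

Fault-free values for test 1 (in0=0, in1=1, in2=1, in3=1): G1=1, G2=0, G3=1, G4=0, G5=0, G6=0, G7=0, G8=1, G9=0, giving Y1=1, Y2=0. Observed Y1=0, Y2=1.
Test 1: faults giving observed Y1=0, Y2=1 are {G1 stuck-at-0, G2 stuck-at-1, G3 stuck-at-0, G4 stuck-at-1, G5 stuck-at-1, G6 stuck-at-1, G7 stuck-at-1, G8 stuck-at-0}.
Test 2 (in0=0, in1=0, in2=1, in3=1): fault-free G1=1, G2=0, G3=1, G4=0, G5=0, G6=0, G7=0, G8=1, G9=1 → Y1=1, Y2=1; observed Y1=1, Y2=1. Eliminates G1 stuck-at-0, G2 stuck-at-1, G3 stuck-at-0, G5 stuck-at-1, G6 stuck-at-1, G7 stuck-at-1, G8 stuck-at-0.
Only G4 stuck-at-1 is consistent with every test.

G4 stuck-at-1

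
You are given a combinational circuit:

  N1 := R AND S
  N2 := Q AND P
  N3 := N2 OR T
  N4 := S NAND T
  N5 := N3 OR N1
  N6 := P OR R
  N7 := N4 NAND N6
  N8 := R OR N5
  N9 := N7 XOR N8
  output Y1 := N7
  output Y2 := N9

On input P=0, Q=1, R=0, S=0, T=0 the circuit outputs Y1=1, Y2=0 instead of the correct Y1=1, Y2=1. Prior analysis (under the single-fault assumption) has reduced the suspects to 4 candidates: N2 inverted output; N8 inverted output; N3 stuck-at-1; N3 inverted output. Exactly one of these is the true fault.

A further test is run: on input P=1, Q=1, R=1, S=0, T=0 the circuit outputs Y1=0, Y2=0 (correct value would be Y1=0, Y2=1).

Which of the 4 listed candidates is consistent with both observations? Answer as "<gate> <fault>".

N8 inverted output

Evaluate each candidate on input P=1, Q=1, R=1, S=0, T=0:
  N2 inverted output: N1=0, N2=0 [inverted output], N3=0, N4=1, N5=0, N6=1, N7=0, N8=1, N9=1 → Y1=0, Y2=1 — eliminated
  N8 inverted output: N1=0, N2=1, N3=1, N4=1, N5=1, N6=1, N7=0, N8=0 [inverted output], N9=0 → Y1=0, Y2=0 — matches
  N3 stuck-at-1: N1=0, N2=1, N3=1 [stuck-at-1], N4=1, N5=1, N6=1, N7=0, N8=1, N9=1 → Y1=0, Y2=1 — eliminated
  N3 inverted output: N1=0, N2=1, N3=0 [inverted output], N4=1, N5=0, N6=1, N7=0, N8=1, N9=1 → Y1=0, Y2=1 — eliminated
Only N8 inverted output reproduces the observed Y1=0, Y2=0.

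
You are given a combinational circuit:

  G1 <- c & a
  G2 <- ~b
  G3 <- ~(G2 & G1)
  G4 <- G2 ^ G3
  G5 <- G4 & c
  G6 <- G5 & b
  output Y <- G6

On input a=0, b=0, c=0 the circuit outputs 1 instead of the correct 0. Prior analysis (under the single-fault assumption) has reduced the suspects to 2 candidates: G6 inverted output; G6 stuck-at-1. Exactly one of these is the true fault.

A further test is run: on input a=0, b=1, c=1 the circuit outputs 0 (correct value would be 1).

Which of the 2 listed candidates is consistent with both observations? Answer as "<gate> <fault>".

G6 inverted output

Evaluate each candidate on input a=0, b=1, c=1:
  G6 inverted output: G1=0, G2=0, G3=1, G4=1, G5=1, G6=0 [inverted output] → 0 — matches
  G6 stuck-at-1: G1=0, G2=0, G3=1, G4=1, G5=1, G6=1 [stuck-at-1] → 1 — eliminated
Only G6 inverted output reproduces the observed 0.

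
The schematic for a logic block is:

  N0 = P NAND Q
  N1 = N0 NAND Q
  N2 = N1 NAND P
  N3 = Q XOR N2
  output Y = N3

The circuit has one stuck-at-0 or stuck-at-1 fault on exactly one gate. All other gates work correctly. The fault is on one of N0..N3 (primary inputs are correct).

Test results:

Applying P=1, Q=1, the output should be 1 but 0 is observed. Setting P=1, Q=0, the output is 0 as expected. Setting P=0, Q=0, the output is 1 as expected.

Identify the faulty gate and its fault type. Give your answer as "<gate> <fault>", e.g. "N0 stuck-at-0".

Fault-free values for test 1 (P=1, Q=1): N0=0, N1=1, N2=0, N3=1, giving Y=1. Observed 0.
Test 1: faults giving observed 0 are {N0 stuck-at-1, N1 stuck-at-0, N2 stuck-at-1, N3 stuck-at-0}.
Test 2 (P=1, Q=0): fault-free N0=1, N1=1, N2=0, N3=0 → 0; observed 0. Eliminates N1 stuck-at-0, N2 stuck-at-1.
Test 3 (P=0, Q=0): fault-free N0=1, N1=1, N2=1, N3=1 → 1; observed 1. Eliminates N3 stuck-at-0.
Only N0 stuck-at-1 is consistent with every test.

N0 stuck-at-1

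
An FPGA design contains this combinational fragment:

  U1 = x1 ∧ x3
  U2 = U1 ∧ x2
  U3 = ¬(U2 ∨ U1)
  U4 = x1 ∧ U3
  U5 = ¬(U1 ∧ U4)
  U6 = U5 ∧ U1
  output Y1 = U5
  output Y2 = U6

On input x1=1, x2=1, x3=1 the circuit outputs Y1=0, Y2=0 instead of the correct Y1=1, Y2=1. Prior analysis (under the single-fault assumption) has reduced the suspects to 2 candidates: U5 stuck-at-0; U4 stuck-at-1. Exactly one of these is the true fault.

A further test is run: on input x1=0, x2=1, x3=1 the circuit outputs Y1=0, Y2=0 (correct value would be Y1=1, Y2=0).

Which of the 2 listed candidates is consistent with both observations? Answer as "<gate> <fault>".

Evaluate each candidate on input x1=0, x2=1, x3=1:
  U5 stuck-at-0: U1=0, U2=0, U3=1, U4=0, U5=0 [stuck-at-0], U6=0 → Y1=0, Y2=0 — matches
  U4 stuck-at-1: U1=0, U2=0, U3=1, U4=1 [stuck-at-1], U5=1, U6=0 → Y1=1, Y2=0 — eliminated
Only U5 stuck-at-0 reproduces the observed Y1=0, Y2=0.

U5 stuck-at-0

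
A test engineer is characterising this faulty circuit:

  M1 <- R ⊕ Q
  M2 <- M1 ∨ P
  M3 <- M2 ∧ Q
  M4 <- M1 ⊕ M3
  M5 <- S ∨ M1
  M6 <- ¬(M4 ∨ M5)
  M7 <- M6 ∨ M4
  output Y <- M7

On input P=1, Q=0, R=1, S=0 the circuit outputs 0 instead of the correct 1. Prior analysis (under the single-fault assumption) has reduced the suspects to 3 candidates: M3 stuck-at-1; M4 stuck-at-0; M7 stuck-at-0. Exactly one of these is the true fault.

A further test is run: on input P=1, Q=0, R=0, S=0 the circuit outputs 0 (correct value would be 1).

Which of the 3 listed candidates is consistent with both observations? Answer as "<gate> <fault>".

M7 stuck-at-0

Evaluate each candidate on input P=1, Q=0, R=0, S=0:
  M3 stuck-at-1: M1=0, M2=1, M3=1 [stuck-at-1], M4=1, M5=0, M6=0, M7=1 → 1 — eliminated
  M4 stuck-at-0: M1=0, M2=1, M3=0, M4=0 [stuck-at-0], M5=0, M6=1, M7=1 → 1 — eliminated
  M7 stuck-at-0: M1=0, M2=1, M3=0, M4=0, M5=0, M6=1, M7=0 [stuck-at-0] → 0 — matches
Only M7 stuck-at-0 reproduces the observed 0.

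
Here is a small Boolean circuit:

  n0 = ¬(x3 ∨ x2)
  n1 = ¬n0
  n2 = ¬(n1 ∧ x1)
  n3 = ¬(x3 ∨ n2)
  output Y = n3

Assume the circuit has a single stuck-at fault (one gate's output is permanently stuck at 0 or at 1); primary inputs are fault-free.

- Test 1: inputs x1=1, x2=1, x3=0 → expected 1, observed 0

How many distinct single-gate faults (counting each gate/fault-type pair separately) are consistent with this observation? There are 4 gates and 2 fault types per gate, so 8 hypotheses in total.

4

Fault-free: n0=0, n1=1, n2=0, n3=1 → 1. Observed 0.
  n0 stuck-at-0: output 1 ✗
  n0 stuck-at-1: output 0 ✓
  n1 stuck-at-0: output 0 ✓
  n1 stuck-at-1: output 1 ✗
  n2 stuck-at-0: output 1 ✗
  n2 stuck-at-1: output 0 ✓
  n3 stuck-at-0: output 0 ✓
  n3 stuck-at-1: output 1 ✗
Consistent faults: {n0 stuck-at-1, n1 stuck-at-0, n2 stuck-at-1, n3 stuck-at-0} — 4 in all.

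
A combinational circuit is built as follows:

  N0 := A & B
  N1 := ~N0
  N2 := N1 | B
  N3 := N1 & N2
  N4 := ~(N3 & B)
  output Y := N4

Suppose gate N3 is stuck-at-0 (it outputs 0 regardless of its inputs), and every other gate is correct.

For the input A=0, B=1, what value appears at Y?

Propagate with N3 forced: N0=0, N1=1, N2=1, N3=0 [stuck-at-0], N4=1.
So Y = 1. (Without the fault it would be 0.)

1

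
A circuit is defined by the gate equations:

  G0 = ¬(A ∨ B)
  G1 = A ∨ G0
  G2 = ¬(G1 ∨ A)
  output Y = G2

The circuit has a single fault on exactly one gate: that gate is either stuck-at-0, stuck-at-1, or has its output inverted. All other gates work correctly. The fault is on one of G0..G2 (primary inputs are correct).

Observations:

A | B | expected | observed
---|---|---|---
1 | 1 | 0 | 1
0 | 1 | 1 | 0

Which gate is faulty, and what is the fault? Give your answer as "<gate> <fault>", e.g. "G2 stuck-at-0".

Fault-free values for test 1 (A=1, B=1): G0=0, G1=1, G2=0, giving Y=0. Observed 1.
Test 1: faults giving observed 1 are {G2 stuck-at-1, G2 inverted output}.
Test 2 (A=0, B=1): fault-free G0=0, G1=0, G2=1 → 1; observed 0. Eliminates G2 stuck-at-1.
Only G2 inverted output is consistent with every test.

G2 inverted output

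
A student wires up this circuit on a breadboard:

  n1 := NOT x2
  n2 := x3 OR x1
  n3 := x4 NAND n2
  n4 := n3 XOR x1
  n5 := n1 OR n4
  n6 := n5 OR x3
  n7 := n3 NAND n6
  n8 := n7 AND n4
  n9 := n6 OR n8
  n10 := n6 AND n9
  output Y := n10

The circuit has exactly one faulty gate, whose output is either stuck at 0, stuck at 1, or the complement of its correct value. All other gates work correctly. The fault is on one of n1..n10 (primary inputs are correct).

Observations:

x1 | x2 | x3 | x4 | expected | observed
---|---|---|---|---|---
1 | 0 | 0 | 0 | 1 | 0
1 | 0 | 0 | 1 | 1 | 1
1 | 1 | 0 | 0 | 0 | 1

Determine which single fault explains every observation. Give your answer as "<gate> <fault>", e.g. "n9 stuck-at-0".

Fault-free values for test 1 (x1=1, x2=0, x3=0, x4=0): n1=1, n2=1, n3=1, n4=0, n5=1, n6=1, n7=0, n8=0, n9=1, n10=1, giving Y=1. Observed 0.
Test 1: faults giving observed 0 are {n1 stuck-at-0, n1 inverted output, n5 stuck-at-0, n5 inverted output, n6 stuck-at-0, n6 inverted output, n9 stuck-at-0, n9 inverted output, n10 stuck-at-0, n10 inverted output}.
Test 2 (x1=1, x2=0, x3=0, x4=1): fault-free n1=1, n2=1, n3=0, n4=1, n5=1, n6=1, n7=1, n8=1, n9=1, n10=1 → 1; observed 1. Eliminates n5 stuck-at-0, n5 inverted output, n6 stuck-at-0, n6 inverted output, n9 stuck-at-0, n9 inverted output, n10 stuck-at-0, n10 inverted output.
Test 3 (x1=1, x2=1, x3=0, x4=0): fault-free n1=0, n2=1, n3=1, n4=0, n5=0, n6=0, n7=1, n8=0, n9=0, n10=0 → 0; observed 1. Eliminates n1 stuck-at-0.
Only n1 inverted output is consistent with every test.

n1 inverted output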